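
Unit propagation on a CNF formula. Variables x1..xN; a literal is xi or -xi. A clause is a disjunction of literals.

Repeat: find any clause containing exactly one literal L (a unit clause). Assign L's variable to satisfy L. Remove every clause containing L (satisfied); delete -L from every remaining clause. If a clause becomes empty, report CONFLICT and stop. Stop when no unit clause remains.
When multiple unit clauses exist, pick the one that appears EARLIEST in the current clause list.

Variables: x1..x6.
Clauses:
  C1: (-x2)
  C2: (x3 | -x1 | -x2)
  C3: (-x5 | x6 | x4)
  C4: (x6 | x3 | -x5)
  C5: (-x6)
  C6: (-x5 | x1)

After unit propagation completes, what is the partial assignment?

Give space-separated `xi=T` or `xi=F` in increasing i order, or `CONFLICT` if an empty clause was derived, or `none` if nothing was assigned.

Answer: x2=F x6=F

Derivation:
unit clause [-2] forces x2=F; simplify:
  satisfied 2 clause(s); 4 remain; assigned so far: [2]
unit clause [-6] forces x6=F; simplify:
  drop 6 from [-5, 6, 4] -> [-5, 4]
  drop 6 from [6, 3, -5] -> [3, -5]
  satisfied 1 clause(s); 3 remain; assigned so far: [2, 6]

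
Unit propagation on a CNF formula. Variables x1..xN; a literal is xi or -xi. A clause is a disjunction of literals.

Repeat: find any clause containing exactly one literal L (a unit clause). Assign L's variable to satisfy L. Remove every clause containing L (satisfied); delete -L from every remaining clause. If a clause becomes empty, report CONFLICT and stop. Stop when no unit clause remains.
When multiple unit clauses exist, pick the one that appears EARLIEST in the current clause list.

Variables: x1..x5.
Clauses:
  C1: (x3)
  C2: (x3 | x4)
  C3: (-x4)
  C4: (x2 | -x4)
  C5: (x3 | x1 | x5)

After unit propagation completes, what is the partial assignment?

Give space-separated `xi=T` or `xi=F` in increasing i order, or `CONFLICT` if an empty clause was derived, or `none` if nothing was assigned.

Answer: x3=T x4=F

Derivation:
unit clause [3] forces x3=T; simplify:
  satisfied 3 clause(s); 2 remain; assigned so far: [3]
unit clause [-4] forces x4=F; simplify:
  satisfied 2 clause(s); 0 remain; assigned so far: [3, 4]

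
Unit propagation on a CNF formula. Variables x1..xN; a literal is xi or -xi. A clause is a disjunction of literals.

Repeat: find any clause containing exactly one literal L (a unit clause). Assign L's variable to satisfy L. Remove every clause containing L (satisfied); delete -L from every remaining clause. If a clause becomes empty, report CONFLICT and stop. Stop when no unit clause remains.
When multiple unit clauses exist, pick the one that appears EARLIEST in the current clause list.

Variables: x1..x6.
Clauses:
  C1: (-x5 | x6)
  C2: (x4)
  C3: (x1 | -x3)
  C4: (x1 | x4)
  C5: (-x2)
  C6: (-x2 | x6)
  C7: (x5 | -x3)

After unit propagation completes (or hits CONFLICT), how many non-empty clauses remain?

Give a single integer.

unit clause [4] forces x4=T; simplify:
  satisfied 2 clause(s); 5 remain; assigned so far: [4]
unit clause [-2] forces x2=F; simplify:
  satisfied 2 clause(s); 3 remain; assigned so far: [2, 4]

Answer: 3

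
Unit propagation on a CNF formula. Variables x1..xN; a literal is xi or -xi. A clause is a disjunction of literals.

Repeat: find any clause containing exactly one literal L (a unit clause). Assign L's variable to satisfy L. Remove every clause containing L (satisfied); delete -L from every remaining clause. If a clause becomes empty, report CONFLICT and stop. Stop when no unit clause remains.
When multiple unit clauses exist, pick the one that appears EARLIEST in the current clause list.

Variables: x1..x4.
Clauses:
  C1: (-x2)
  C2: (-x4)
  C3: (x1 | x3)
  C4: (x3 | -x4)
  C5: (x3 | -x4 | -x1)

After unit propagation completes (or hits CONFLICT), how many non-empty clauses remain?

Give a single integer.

unit clause [-2] forces x2=F; simplify:
  satisfied 1 clause(s); 4 remain; assigned so far: [2]
unit clause [-4] forces x4=F; simplify:
  satisfied 3 clause(s); 1 remain; assigned so far: [2, 4]

Answer: 1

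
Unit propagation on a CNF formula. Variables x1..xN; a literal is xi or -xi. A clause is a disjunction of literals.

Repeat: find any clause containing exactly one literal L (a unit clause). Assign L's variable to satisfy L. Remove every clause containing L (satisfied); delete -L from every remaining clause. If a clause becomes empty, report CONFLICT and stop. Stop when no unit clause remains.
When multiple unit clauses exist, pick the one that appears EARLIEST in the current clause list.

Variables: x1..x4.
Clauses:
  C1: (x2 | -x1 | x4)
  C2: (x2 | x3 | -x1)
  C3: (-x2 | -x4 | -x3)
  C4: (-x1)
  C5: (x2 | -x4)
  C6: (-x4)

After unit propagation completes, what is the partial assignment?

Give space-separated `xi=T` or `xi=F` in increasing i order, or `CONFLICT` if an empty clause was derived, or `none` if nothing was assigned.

unit clause [-1] forces x1=F; simplify:
  satisfied 3 clause(s); 3 remain; assigned so far: [1]
unit clause [-4] forces x4=F; simplify:
  satisfied 3 clause(s); 0 remain; assigned so far: [1, 4]

Answer: x1=F x4=F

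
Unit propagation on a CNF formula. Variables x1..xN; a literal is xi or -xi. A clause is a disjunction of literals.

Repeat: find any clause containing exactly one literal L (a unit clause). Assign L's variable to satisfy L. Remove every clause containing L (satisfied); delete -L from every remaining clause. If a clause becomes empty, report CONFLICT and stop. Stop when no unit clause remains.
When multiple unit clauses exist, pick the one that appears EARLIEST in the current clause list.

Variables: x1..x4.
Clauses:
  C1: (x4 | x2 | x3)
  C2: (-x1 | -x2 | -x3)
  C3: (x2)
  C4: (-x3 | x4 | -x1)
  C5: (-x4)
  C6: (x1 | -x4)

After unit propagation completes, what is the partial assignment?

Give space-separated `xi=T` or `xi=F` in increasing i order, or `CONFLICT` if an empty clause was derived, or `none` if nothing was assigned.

Answer: x2=T x4=F

Derivation:
unit clause [2] forces x2=T; simplify:
  drop -2 from [-1, -2, -3] -> [-1, -3]
  satisfied 2 clause(s); 4 remain; assigned so far: [2]
unit clause [-4] forces x4=F; simplify:
  drop 4 from [-3, 4, -1] -> [-3, -1]
  satisfied 2 clause(s); 2 remain; assigned so far: [2, 4]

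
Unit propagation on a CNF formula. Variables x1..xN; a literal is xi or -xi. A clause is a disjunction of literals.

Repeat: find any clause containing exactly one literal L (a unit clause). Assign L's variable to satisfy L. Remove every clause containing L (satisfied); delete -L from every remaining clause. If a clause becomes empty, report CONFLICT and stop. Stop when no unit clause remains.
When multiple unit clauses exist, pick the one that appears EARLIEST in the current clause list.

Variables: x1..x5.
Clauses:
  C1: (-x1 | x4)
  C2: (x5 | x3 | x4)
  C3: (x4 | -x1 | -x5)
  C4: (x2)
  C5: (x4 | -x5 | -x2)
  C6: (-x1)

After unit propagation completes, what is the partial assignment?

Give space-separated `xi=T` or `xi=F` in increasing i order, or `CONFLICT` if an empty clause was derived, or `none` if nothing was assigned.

unit clause [2] forces x2=T; simplify:
  drop -2 from [4, -5, -2] -> [4, -5]
  satisfied 1 clause(s); 5 remain; assigned so far: [2]
unit clause [-1] forces x1=F; simplify:
  satisfied 3 clause(s); 2 remain; assigned so far: [1, 2]

Answer: x1=F x2=T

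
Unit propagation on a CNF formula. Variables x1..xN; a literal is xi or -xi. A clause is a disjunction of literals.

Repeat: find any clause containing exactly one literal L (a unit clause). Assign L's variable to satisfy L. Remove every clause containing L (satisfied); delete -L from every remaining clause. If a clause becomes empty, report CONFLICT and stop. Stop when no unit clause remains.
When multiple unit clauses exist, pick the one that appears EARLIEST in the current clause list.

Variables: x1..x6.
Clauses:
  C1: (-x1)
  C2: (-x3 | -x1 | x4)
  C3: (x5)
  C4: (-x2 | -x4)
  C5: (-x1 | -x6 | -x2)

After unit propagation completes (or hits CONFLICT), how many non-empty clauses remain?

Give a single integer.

unit clause [-1] forces x1=F; simplify:
  satisfied 3 clause(s); 2 remain; assigned so far: [1]
unit clause [5] forces x5=T; simplify:
  satisfied 1 clause(s); 1 remain; assigned so far: [1, 5]

Answer: 1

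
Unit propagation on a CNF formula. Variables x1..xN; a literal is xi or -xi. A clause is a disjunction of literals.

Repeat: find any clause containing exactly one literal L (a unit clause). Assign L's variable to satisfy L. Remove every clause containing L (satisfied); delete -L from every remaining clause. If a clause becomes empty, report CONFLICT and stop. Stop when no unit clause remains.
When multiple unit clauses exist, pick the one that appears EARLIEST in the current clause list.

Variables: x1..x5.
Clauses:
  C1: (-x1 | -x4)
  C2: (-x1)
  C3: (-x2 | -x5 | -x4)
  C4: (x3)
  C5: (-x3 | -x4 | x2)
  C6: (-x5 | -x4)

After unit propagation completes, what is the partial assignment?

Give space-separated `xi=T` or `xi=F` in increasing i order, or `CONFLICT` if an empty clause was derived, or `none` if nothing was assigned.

Answer: x1=F x3=T

Derivation:
unit clause [-1] forces x1=F; simplify:
  satisfied 2 clause(s); 4 remain; assigned so far: [1]
unit clause [3] forces x3=T; simplify:
  drop -3 from [-3, -4, 2] -> [-4, 2]
  satisfied 1 clause(s); 3 remain; assigned so far: [1, 3]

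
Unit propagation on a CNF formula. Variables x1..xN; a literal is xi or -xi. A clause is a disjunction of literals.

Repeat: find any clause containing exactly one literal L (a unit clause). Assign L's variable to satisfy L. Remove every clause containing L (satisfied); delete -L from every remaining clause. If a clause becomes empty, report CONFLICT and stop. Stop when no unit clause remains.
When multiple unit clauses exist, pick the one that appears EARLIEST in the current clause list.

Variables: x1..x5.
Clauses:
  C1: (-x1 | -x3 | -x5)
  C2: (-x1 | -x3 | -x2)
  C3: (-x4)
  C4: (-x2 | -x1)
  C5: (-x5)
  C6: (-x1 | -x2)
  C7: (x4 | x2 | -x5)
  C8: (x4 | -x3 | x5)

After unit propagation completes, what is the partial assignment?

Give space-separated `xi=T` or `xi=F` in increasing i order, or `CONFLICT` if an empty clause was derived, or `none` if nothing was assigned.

Answer: x3=F x4=F x5=F

Derivation:
unit clause [-4] forces x4=F; simplify:
  drop 4 from [4, 2, -5] -> [2, -5]
  drop 4 from [4, -3, 5] -> [-3, 5]
  satisfied 1 clause(s); 7 remain; assigned so far: [4]
unit clause [-5] forces x5=F; simplify:
  drop 5 from [-3, 5] -> [-3]
  satisfied 3 clause(s); 4 remain; assigned so far: [4, 5]
unit clause [-3] forces x3=F; simplify:
  satisfied 2 clause(s); 2 remain; assigned so far: [3, 4, 5]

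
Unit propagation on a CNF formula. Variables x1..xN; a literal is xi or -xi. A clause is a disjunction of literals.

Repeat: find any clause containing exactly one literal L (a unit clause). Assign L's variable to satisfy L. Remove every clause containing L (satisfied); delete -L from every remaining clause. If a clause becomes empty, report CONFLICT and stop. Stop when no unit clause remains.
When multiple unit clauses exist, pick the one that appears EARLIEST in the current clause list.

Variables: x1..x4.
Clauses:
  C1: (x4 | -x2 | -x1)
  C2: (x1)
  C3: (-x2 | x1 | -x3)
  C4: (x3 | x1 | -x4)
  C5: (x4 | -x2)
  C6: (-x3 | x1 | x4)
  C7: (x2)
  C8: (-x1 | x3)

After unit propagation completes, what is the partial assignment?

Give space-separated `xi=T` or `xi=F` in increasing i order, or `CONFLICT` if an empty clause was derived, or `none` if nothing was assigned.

Answer: x1=T x2=T x3=T x4=T

Derivation:
unit clause [1] forces x1=T; simplify:
  drop -1 from [4, -2, -1] -> [4, -2]
  drop -1 from [-1, 3] -> [3]
  satisfied 4 clause(s); 4 remain; assigned so far: [1]
unit clause [2] forces x2=T; simplify:
  drop -2 from [4, -2] -> [4]
  drop -2 from [4, -2] -> [4]
  satisfied 1 clause(s); 3 remain; assigned so far: [1, 2]
unit clause [4] forces x4=T; simplify:
  satisfied 2 clause(s); 1 remain; assigned so far: [1, 2, 4]
unit clause [3] forces x3=T; simplify:
  satisfied 1 clause(s); 0 remain; assigned so far: [1, 2, 3, 4]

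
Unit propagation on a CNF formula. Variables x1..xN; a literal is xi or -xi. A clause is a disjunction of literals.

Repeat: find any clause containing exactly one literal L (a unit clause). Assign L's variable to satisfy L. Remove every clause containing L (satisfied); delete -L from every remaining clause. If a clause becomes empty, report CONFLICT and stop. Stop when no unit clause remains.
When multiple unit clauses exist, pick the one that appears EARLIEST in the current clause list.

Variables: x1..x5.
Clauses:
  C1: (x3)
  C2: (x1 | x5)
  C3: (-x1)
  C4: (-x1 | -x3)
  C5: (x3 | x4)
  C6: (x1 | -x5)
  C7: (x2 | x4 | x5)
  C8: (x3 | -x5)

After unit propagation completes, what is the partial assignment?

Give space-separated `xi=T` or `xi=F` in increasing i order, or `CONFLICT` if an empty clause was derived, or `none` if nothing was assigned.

Answer: CONFLICT

Derivation:
unit clause [3] forces x3=T; simplify:
  drop -3 from [-1, -3] -> [-1]
  satisfied 3 clause(s); 5 remain; assigned so far: [3]
unit clause [-1] forces x1=F; simplify:
  drop 1 from [1, 5] -> [5]
  drop 1 from [1, -5] -> [-5]
  satisfied 2 clause(s); 3 remain; assigned so far: [1, 3]
unit clause [5] forces x5=T; simplify:
  drop -5 from [-5] -> [] (empty!)
  satisfied 2 clause(s); 1 remain; assigned so far: [1, 3, 5]
CONFLICT (empty clause)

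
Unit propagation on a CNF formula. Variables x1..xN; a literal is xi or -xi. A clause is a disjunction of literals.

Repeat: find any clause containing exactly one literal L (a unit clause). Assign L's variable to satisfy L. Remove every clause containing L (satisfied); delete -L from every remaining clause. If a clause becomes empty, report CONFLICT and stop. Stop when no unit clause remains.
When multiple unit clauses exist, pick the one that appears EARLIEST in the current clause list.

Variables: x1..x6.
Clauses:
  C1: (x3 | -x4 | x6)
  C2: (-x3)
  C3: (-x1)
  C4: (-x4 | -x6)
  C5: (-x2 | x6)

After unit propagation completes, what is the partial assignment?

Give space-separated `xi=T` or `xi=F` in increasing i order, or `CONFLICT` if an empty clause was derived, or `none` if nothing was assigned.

Answer: x1=F x3=F

Derivation:
unit clause [-3] forces x3=F; simplify:
  drop 3 from [3, -4, 6] -> [-4, 6]
  satisfied 1 clause(s); 4 remain; assigned so far: [3]
unit clause [-1] forces x1=F; simplify:
  satisfied 1 clause(s); 3 remain; assigned so far: [1, 3]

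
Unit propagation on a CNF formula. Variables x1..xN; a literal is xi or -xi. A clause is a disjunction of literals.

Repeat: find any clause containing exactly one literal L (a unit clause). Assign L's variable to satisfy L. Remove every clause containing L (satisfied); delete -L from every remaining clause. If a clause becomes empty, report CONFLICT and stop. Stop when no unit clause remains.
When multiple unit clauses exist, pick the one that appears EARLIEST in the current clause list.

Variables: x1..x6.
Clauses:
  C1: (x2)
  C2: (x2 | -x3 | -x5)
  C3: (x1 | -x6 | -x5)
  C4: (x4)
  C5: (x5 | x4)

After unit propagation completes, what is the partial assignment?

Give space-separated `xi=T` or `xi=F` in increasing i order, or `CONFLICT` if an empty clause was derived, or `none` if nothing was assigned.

Answer: x2=T x4=T

Derivation:
unit clause [2] forces x2=T; simplify:
  satisfied 2 clause(s); 3 remain; assigned so far: [2]
unit clause [4] forces x4=T; simplify:
  satisfied 2 clause(s); 1 remain; assigned so far: [2, 4]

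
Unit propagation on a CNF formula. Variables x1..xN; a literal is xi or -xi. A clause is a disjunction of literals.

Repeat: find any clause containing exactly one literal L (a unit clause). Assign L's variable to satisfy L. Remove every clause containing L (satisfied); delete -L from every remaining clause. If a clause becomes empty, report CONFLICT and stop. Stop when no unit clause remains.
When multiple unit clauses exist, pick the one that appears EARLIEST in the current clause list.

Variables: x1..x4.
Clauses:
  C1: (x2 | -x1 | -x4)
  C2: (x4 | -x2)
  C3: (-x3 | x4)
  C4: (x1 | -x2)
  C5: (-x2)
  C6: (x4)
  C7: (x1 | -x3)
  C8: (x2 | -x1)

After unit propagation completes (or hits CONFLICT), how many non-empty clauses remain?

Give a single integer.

Answer: 0

Derivation:
unit clause [-2] forces x2=F; simplify:
  drop 2 from [2, -1, -4] -> [-1, -4]
  drop 2 from [2, -1] -> [-1]
  satisfied 3 clause(s); 5 remain; assigned so far: [2]
unit clause [4] forces x4=T; simplify:
  drop -4 from [-1, -4] -> [-1]
  satisfied 2 clause(s); 3 remain; assigned so far: [2, 4]
unit clause [-1] forces x1=F; simplify:
  drop 1 from [1, -3] -> [-3]
  satisfied 2 clause(s); 1 remain; assigned so far: [1, 2, 4]
unit clause [-3] forces x3=F; simplify:
  satisfied 1 clause(s); 0 remain; assigned so far: [1, 2, 3, 4]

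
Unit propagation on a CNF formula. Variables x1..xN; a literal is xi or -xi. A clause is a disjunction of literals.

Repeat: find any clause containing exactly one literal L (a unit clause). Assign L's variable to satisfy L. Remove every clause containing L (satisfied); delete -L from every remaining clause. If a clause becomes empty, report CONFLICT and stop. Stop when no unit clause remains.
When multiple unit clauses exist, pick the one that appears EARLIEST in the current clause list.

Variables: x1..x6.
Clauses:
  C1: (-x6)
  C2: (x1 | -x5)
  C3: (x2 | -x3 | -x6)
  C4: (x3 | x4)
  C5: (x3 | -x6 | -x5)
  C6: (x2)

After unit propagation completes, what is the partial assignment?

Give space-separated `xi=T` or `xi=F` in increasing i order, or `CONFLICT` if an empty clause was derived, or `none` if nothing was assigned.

Answer: x2=T x6=F

Derivation:
unit clause [-6] forces x6=F; simplify:
  satisfied 3 clause(s); 3 remain; assigned so far: [6]
unit clause [2] forces x2=T; simplify:
  satisfied 1 clause(s); 2 remain; assigned so far: [2, 6]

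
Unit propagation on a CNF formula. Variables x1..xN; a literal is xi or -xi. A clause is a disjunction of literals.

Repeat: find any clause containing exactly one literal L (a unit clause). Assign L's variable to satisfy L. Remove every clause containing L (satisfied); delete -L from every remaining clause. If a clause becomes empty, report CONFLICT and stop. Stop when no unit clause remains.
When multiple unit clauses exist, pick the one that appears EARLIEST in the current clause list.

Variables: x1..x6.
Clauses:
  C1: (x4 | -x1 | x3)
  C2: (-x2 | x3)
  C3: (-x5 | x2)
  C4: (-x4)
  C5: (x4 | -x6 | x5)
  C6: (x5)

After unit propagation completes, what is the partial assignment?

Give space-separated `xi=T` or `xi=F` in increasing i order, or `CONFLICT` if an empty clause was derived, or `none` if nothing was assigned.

unit clause [-4] forces x4=F; simplify:
  drop 4 from [4, -1, 3] -> [-1, 3]
  drop 4 from [4, -6, 5] -> [-6, 5]
  satisfied 1 clause(s); 5 remain; assigned so far: [4]
unit clause [5] forces x5=T; simplify:
  drop -5 from [-5, 2] -> [2]
  satisfied 2 clause(s); 3 remain; assigned so far: [4, 5]
unit clause [2] forces x2=T; simplify:
  drop -2 from [-2, 3] -> [3]
  satisfied 1 clause(s); 2 remain; assigned so far: [2, 4, 5]
unit clause [3] forces x3=T; simplify:
  satisfied 2 clause(s); 0 remain; assigned so far: [2, 3, 4, 5]

Answer: x2=T x3=T x4=F x5=T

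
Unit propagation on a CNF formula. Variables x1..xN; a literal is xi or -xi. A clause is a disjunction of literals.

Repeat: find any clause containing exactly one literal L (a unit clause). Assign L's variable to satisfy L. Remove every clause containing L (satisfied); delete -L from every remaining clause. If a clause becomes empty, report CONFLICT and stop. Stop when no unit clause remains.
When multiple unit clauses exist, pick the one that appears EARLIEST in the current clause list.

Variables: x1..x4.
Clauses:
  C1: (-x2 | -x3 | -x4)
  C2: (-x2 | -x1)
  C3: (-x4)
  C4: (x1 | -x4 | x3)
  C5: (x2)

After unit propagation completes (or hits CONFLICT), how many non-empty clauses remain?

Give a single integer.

unit clause [-4] forces x4=F; simplify:
  satisfied 3 clause(s); 2 remain; assigned so far: [4]
unit clause [2] forces x2=T; simplify:
  drop -2 from [-2, -1] -> [-1]
  satisfied 1 clause(s); 1 remain; assigned so far: [2, 4]
unit clause [-1] forces x1=F; simplify:
  satisfied 1 clause(s); 0 remain; assigned so far: [1, 2, 4]

Answer: 0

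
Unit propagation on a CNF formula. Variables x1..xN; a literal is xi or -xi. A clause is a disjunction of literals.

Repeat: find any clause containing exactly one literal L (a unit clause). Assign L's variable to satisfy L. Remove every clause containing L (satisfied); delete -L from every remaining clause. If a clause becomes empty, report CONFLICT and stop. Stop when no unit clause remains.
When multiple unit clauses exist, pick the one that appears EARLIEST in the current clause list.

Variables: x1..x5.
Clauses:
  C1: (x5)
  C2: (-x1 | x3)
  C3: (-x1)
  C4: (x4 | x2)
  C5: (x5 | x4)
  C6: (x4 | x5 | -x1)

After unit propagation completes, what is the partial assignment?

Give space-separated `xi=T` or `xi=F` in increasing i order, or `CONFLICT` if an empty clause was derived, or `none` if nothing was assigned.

unit clause [5] forces x5=T; simplify:
  satisfied 3 clause(s); 3 remain; assigned so far: [5]
unit clause [-1] forces x1=F; simplify:
  satisfied 2 clause(s); 1 remain; assigned so far: [1, 5]

Answer: x1=F x5=T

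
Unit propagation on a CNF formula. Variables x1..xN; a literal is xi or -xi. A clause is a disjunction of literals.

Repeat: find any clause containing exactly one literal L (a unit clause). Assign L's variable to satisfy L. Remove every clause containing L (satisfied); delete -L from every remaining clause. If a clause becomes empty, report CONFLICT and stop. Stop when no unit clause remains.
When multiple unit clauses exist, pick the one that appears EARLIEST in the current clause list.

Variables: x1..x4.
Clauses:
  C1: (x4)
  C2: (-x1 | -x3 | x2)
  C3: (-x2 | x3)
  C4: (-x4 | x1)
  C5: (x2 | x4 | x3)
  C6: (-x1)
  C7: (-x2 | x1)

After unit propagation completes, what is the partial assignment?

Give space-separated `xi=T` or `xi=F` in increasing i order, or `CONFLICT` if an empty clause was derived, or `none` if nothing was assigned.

Answer: CONFLICT

Derivation:
unit clause [4] forces x4=T; simplify:
  drop -4 from [-4, 1] -> [1]
  satisfied 2 clause(s); 5 remain; assigned so far: [4]
unit clause [1] forces x1=T; simplify:
  drop -1 from [-1, -3, 2] -> [-3, 2]
  drop -1 from [-1] -> [] (empty!)
  satisfied 2 clause(s); 3 remain; assigned so far: [1, 4]
CONFLICT (empty clause)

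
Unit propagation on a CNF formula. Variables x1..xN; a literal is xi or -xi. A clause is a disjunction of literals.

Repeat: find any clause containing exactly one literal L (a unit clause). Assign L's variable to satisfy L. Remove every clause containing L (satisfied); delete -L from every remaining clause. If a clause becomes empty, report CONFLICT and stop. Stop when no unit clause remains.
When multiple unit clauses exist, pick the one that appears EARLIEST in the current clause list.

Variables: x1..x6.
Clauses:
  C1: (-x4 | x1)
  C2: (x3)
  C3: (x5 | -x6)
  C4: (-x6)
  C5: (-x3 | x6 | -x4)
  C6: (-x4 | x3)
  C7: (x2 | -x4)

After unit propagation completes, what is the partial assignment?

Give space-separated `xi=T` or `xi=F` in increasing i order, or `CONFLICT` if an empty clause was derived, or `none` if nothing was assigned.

Answer: x3=T x4=F x6=F

Derivation:
unit clause [3] forces x3=T; simplify:
  drop -3 from [-3, 6, -4] -> [6, -4]
  satisfied 2 clause(s); 5 remain; assigned so far: [3]
unit clause [-6] forces x6=F; simplify:
  drop 6 from [6, -4] -> [-4]
  satisfied 2 clause(s); 3 remain; assigned so far: [3, 6]
unit clause [-4] forces x4=F; simplify:
  satisfied 3 clause(s); 0 remain; assigned so far: [3, 4, 6]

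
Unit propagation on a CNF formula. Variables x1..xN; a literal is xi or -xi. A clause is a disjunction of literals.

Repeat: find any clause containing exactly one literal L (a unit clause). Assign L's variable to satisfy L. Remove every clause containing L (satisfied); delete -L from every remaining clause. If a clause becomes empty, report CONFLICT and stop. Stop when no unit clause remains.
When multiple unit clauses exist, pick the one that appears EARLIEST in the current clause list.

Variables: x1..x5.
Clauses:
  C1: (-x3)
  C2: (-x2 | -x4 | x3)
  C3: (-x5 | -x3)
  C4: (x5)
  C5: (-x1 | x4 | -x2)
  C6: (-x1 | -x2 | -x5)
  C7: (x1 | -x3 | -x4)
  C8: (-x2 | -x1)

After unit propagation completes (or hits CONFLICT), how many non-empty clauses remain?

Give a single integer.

unit clause [-3] forces x3=F; simplify:
  drop 3 from [-2, -4, 3] -> [-2, -4]
  satisfied 3 clause(s); 5 remain; assigned so far: [3]
unit clause [5] forces x5=T; simplify:
  drop -5 from [-1, -2, -5] -> [-1, -2]
  satisfied 1 clause(s); 4 remain; assigned so far: [3, 5]

Answer: 4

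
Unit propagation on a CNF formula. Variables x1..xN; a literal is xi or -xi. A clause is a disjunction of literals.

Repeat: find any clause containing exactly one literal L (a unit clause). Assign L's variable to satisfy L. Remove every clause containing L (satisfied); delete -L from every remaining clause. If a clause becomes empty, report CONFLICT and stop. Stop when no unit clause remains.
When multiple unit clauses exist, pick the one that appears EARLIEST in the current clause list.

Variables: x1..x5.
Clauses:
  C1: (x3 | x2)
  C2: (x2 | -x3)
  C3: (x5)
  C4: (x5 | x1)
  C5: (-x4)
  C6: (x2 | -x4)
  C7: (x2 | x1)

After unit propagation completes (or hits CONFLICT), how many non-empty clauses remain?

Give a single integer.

unit clause [5] forces x5=T; simplify:
  satisfied 2 clause(s); 5 remain; assigned so far: [5]
unit clause [-4] forces x4=F; simplify:
  satisfied 2 clause(s); 3 remain; assigned so far: [4, 5]

Answer: 3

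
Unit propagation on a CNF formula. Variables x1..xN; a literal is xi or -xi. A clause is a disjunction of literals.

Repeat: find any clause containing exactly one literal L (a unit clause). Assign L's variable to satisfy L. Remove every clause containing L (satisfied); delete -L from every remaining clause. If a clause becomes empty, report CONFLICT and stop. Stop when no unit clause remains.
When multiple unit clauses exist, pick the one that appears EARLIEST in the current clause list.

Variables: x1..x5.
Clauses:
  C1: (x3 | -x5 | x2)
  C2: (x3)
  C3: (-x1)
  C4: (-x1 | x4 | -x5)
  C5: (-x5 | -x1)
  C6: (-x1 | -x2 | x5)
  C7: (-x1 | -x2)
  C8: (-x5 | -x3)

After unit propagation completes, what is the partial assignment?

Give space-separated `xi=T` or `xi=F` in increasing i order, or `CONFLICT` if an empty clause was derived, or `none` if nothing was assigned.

unit clause [3] forces x3=T; simplify:
  drop -3 from [-5, -3] -> [-5]
  satisfied 2 clause(s); 6 remain; assigned so far: [3]
unit clause [-1] forces x1=F; simplify:
  satisfied 5 clause(s); 1 remain; assigned so far: [1, 3]
unit clause [-5] forces x5=F; simplify:
  satisfied 1 clause(s); 0 remain; assigned so far: [1, 3, 5]

Answer: x1=F x3=T x5=F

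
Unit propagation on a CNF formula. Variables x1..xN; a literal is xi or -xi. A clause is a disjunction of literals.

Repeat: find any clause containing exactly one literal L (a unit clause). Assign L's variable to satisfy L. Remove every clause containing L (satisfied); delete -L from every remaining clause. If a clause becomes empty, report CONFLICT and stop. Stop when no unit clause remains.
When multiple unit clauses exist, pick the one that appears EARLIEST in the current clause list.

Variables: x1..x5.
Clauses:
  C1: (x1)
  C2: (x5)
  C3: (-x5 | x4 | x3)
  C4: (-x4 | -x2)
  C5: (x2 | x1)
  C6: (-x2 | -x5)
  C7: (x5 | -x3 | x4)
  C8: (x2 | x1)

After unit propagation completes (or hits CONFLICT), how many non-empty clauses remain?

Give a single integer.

Answer: 1

Derivation:
unit clause [1] forces x1=T; simplify:
  satisfied 3 clause(s); 5 remain; assigned so far: [1]
unit clause [5] forces x5=T; simplify:
  drop -5 from [-5, 4, 3] -> [4, 3]
  drop -5 from [-2, -5] -> [-2]
  satisfied 2 clause(s); 3 remain; assigned so far: [1, 5]
unit clause [-2] forces x2=F; simplify:
  satisfied 2 clause(s); 1 remain; assigned so far: [1, 2, 5]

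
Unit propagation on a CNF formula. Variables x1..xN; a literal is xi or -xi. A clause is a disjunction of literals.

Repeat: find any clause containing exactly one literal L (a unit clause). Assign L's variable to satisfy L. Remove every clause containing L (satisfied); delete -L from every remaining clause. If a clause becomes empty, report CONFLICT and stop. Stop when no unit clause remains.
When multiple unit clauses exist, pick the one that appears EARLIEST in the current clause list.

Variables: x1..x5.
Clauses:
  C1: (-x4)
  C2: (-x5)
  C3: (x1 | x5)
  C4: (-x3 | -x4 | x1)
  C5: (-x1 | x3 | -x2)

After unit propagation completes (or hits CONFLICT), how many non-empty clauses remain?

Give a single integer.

unit clause [-4] forces x4=F; simplify:
  satisfied 2 clause(s); 3 remain; assigned so far: [4]
unit clause [-5] forces x5=F; simplify:
  drop 5 from [1, 5] -> [1]
  satisfied 1 clause(s); 2 remain; assigned so far: [4, 5]
unit clause [1] forces x1=T; simplify:
  drop -1 from [-1, 3, -2] -> [3, -2]
  satisfied 1 clause(s); 1 remain; assigned so far: [1, 4, 5]

Answer: 1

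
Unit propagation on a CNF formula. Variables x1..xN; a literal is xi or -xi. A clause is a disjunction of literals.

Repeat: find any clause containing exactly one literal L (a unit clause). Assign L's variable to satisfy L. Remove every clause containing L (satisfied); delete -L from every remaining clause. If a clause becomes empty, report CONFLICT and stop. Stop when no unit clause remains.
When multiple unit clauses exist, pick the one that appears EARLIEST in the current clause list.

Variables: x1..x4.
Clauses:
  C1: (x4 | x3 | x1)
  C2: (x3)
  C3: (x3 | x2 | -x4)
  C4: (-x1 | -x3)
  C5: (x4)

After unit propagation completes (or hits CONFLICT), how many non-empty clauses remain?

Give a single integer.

unit clause [3] forces x3=T; simplify:
  drop -3 from [-1, -3] -> [-1]
  satisfied 3 clause(s); 2 remain; assigned so far: [3]
unit clause [-1] forces x1=F; simplify:
  satisfied 1 clause(s); 1 remain; assigned so far: [1, 3]
unit clause [4] forces x4=T; simplify:
  satisfied 1 clause(s); 0 remain; assigned so far: [1, 3, 4]

Answer: 0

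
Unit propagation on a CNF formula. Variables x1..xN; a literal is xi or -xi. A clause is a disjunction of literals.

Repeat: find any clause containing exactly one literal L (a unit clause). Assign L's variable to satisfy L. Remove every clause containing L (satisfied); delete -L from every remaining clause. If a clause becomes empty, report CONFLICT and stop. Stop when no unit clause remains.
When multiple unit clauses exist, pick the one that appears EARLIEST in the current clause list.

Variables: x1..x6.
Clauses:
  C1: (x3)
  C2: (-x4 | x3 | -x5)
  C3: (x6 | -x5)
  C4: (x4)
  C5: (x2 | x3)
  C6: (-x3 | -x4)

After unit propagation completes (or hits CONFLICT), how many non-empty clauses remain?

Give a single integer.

Answer: 1

Derivation:
unit clause [3] forces x3=T; simplify:
  drop -3 from [-3, -4] -> [-4]
  satisfied 3 clause(s); 3 remain; assigned so far: [3]
unit clause [4] forces x4=T; simplify:
  drop -4 from [-4] -> [] (empty!)
  satisfied 1 clause(s); 2 remain; assigned so far: [3, 4]
CONFLICT (empty clause)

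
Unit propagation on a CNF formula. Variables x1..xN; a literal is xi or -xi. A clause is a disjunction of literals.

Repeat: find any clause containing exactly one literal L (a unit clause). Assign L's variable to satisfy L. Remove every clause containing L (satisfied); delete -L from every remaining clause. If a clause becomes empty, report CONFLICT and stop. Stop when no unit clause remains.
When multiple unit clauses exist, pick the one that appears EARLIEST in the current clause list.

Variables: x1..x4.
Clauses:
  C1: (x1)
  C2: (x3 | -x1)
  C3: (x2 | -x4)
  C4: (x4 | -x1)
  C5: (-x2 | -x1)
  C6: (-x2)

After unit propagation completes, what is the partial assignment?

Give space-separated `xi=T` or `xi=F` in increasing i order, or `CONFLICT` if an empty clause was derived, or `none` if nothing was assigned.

Answer: CONFLICT

Derivation:
unit clause [1] forces x1=T; simplify:
  drop -1 from [3, -1] -> [3]
  drop -1 from [4, -1] -> [4]
  drop -1 from [-2, -1] -> [-2]
  satisfied 1 clause(s); 5 remain; assigned so far: [1]
unit clause [3] forces x3=T; simplify:
  satisfied 1 clause(s); 4 remain; assigned so far: [1, 3]
unit clause [4] forces x4=T; simplify:
  drop -4 from [2, -4] -> [2]
  satisfied 1 clause(s); 3 remain; assigned so far: [1, 3, 4]
unit clause [2] forces x2=T; simplify:
  drop -2 from [-2] -> [] (empty!)
  drop -2 from [-2] -> [] (empty!)
  satisfied 1 clause(s); 2 remain; assigned so far: [1, 2, 3, 4]
CONFLICT (empty clause)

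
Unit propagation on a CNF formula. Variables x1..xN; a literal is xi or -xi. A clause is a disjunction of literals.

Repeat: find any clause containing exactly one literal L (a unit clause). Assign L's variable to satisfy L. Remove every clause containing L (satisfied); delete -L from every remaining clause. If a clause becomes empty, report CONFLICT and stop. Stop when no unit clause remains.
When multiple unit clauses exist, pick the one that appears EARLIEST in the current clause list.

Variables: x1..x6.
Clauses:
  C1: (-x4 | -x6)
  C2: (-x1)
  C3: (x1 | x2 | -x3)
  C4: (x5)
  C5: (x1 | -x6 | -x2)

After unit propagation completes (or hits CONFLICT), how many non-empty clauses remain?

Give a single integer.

Answer: 3

Derivation:
unit clause [-1] forces x1=F; simplify:
  drop 1 from [1, 2, -3] -> [2, -3]
  drop 1 from [1, -6, -2] -> [-6, -2]
  satisfied 1 clause(s); 4 remain; assigned so far: [1]
unit clause [5] forces x5=T; simplify:
  satisfied 1 clause(s); 3 remain; assigned so far: [1, 5]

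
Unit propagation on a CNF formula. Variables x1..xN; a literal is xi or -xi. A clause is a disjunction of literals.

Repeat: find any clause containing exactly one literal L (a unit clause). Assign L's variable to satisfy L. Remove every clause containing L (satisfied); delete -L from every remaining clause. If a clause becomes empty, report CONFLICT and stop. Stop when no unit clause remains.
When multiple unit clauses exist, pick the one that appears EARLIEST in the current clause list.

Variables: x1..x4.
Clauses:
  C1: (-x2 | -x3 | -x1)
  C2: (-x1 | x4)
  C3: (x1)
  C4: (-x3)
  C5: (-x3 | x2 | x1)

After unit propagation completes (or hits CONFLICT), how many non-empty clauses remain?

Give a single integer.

Answer: 0

Derivation:
unit clause [1] forces x1=T; simplify:
  drop -1 from [-2, -3, -1] -> [-2, -3]
  drop -1 from [-1, 4] -> [4]
  satisfied 2 clause(s); 3 remain; assigned so far: [1]
unit clause [4] forces x4=T; simplify:
  satisfied 1 clause(s); 2 remain; assigned so far: [1, 4]
unit clause [-3] forces x3=F; simplify:
  satisfied 2 clause(s); 0 remain; assigned so far: [1, 3, 4]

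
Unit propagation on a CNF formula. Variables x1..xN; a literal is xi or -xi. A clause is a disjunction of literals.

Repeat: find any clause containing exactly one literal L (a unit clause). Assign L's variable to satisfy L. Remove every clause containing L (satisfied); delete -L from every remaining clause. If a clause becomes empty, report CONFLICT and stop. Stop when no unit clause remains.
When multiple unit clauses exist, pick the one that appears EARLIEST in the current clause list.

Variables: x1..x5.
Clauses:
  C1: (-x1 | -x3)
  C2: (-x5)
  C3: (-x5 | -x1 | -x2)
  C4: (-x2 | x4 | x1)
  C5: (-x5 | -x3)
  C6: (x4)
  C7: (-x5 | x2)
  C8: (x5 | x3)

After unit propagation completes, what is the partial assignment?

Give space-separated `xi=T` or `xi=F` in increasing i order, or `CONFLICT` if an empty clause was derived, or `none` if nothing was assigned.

Answer: x1=F x3=T x4=T x5=F

Derivation:
unit clause [-5] forces x5=F; simplify:
  drop 5 from [5, 3] -> [3]
  satisfied 4 clause(s); 4 remain; assigned so far: [5]
unit clause [4] forces x4=T; simplify:
  satisfied 2 clause(s); 2 remain; assigned so far: [4, 5]
unit clause [3] forces x3=T; simplify:
  drop -3 from [-1, -3] -> [-1]
  satisfied 1 clause(s); 1 remain; assigned so far: [3, 4, 5]
unit clause [-1] forces x1=F; simplify:
  satisfied 1 clause(s); 0 remain; assigned so far: [1, 3, 4, 5]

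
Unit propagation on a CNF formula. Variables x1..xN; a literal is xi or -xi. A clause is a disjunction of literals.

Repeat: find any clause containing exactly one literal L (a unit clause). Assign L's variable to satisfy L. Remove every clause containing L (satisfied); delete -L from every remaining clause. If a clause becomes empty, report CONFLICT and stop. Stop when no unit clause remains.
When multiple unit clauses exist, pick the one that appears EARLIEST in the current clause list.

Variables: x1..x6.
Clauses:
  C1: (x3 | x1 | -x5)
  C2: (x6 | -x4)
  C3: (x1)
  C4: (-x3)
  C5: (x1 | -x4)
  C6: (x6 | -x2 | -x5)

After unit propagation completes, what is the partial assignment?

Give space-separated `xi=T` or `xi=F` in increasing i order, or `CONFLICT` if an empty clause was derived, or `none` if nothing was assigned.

Answer: x1=T x3=F

Derivation:
unit clause [1] forces x1=T; simplify:
  satisfied 3 clause(s); 3 remain; assigned so far: [1]
unit clause [-3] forces x3=F; simplify:
  satisfied 1 clause(s); 2 remain; assigned so far: [1, 3]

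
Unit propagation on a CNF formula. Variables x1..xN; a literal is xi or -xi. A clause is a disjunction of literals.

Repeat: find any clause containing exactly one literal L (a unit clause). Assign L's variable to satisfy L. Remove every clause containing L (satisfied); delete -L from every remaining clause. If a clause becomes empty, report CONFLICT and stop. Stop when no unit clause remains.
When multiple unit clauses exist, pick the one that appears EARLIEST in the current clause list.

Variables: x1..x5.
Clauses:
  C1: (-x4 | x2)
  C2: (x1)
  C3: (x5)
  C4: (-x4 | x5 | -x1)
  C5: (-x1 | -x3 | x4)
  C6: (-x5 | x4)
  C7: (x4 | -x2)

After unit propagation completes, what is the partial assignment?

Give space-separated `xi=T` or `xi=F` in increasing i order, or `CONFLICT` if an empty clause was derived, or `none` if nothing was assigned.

Answer: x1=T x2=T x4=T x5=T

Derivation:
unit clause [1] forces x1=T; simplify:
  drop -1 from [-4, 5, -1] -> [-4, 5]
  drop -1 from [-1, -3, 4] -> [-3, 4]
  satisfied 1 clause(s); 6 remain; assigned so far: [1]
unit clause [5] forces x5=T; simplify:
  drop -5 from [-5, 4] -> [4]
  satisfied 2 clause(s); 4 remain; assigned so far: [1, 5]
unit clause [4] forces x4=T; simplify:
  drop -4 from [-4, 2] -> [2]
  satisfied 3 clause(s); 1 remain; assigned so far: [1, 4, 5]
unit clause [2] forces x2=T; simplify:
  satisfied 1 clause(s); 0 remain; assigned so far: [1, 2, 4, 5]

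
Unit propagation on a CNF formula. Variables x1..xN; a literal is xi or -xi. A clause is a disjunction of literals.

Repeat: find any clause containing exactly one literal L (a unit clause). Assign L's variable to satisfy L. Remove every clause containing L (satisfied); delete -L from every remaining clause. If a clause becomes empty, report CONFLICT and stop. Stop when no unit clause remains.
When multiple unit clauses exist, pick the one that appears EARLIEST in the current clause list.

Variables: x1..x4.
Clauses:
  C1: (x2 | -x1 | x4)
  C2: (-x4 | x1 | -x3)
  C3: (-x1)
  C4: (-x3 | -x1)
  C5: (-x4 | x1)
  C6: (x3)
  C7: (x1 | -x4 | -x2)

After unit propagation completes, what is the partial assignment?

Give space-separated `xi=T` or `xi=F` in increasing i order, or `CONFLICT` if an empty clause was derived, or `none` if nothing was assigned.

Answer: x1=F x3=T x4=F

Derivation:
unit clause [-1] forces x1=F; simplify:
  drop 1 from [-4, 1, -3] -> [-4, -3]
  drop 1 from [-4, 1] -> [-4]
  drop 1 from [1, -4, -2] -> [-4, -2]
  satisfied 3 clause(s); 4 remain; assigned so far: [1]
unit clause [-4] forces x4=F; simplify:
  satisfied 3 clause(s); 1 remain; assigned so far: [1, 4]
unit clause [3] forces x3=T; simplify:
  satisfied 1 clause(s); 0 remain; assigned so far: [1, 3, 4]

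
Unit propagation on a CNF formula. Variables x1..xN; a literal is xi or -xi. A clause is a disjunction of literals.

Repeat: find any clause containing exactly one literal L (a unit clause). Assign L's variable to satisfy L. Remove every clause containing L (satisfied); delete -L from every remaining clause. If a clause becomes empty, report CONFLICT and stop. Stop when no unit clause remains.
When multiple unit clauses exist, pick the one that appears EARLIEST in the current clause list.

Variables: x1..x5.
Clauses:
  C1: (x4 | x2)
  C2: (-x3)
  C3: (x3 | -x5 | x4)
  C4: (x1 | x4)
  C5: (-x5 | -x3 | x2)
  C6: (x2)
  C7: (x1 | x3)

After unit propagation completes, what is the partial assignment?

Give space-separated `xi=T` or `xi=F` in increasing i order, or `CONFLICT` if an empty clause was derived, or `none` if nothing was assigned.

Answer: x1=T x2=T x3=F

Derivation:
unit clause [-3] forces x3=F; simplify:
  drop 3 from [3, -5, 4] -> [-5, 4]
  drop 3 from [1, 3] -> [1]
  satisfied 2 clause(s); 5 remain; assigned so far: [3]
unit clause [2] forces x2=T; simplify:
  satisfied 2 clause(s); 3 remain; assigned so far: [2, 3]
unit clause [1] forces x1=T; simplify:
  satisfied 2 clause(s); 1 remain; assigned so far: [1, 2, 3]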